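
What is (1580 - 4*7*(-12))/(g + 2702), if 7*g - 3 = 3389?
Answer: 6706/11153 ≈ 0.60127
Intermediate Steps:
g = 3392/7 (g = 3/7 + (⅐)*3389 = 3/7 + 3389/7 = 3392/7 ≈ 484.57)
(1580 - 4*7*(-12))/(g + 2702) = (1580 - 4*7*(-12))/(3392/7 + 2702) = (1580 - 28*(-12))/(22306/7) = (1580 + 336)*(7/22306) = 1916*(7/22306) = 6706/11153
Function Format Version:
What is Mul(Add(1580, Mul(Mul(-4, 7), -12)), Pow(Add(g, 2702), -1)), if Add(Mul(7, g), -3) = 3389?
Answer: Rational(6706, 11153) ≈ 0.60127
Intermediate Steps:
g = Rational(3392, 7) (g = Add(Rational(3, 7), Mul(Rational(1, 7), 3389)) = Add(Rational(3, 7), Rational(3389, 7)) = Rational(3392, 7) ≈ 484.57)
Mul(Add(1580, Mul(Mul(-4, 7), -12)), Pow(Add(g, 2702), -1)) = Mul(Add(1580, Mul(Mul(-4, 7), -12)), Pow(Add(Rational(3392, 7), 2702), -1)) = Mul(Add(1580, Mul(-28, -12)), Pow(Rational(22306, 7), -1)) = Mul(Add(1580, 336), Rational(7, 22306)) = Mul(1916, Rational(7, 22306)) = Rational(6706, 11153)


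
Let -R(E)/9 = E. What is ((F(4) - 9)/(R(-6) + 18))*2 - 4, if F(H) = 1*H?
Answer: -149/36 ≈ -4.1389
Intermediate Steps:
F(H) = H
R(E) = -9*E
((F(4) - 9)/(R(-6) + 18))*2 - 4 = ((4 - 9)/(-9*(-6) + 18))*2 - 4 = -5/(54 + 18)*2 - 4 = -5/72*2 - 4 = -5/36 - 4 = -149/36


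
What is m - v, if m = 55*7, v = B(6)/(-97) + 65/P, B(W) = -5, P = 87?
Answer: 3242275/8439 ≈ 384.20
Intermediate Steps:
v = 6740/8439 (v = -5/(-97) + 65/87 = -5*(-1/97) + 65*(1/87) = 5/97 + 65/87 = 6740/8439 ≈ 0.79867)
m = 385
m - v = 385 - 1*6740/8439 = 385 - 6740/8439 = 3242275/8439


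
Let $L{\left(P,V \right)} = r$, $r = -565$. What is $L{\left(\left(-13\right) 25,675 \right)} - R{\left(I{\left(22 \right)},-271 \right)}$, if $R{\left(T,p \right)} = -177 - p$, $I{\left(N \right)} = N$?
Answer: $-659$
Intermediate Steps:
$L{\left(P,V \right)} = -565$
$L{\left(\left(-13\right) 25,675 \right)} - R{\left(I{\left(22 \right)},-271 \right)} = -565 - \left(-177 - -271\right) = -565 - \left(-177 + 271\right) = -565 - 94 = -659$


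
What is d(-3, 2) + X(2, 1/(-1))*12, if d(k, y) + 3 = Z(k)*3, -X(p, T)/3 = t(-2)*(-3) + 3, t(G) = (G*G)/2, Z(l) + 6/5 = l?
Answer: 462/5 ≈ 92.400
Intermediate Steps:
Z(l) = -6/5 + l
t(G) = G²/2 (t(G) = G²*(½) = G²/2)
X(p, T) = 9 (X(p, T) = -3*(((½)*(-2)²)*(-3) + 3) = -3*(((½)*4)*(-3) + 3) = -3*(2*(-3) + 3) = -3*(-6 + 3) = -3*(-3) = 9)
d(k, y) = -33/5 + 3*k (d(k, y) = -3 + (-6/5 + k)*3 = -3 + (-18/5 + 3*k) = -33/5 + 3*k)
d(-3, 2) + X(2, 1/(-1))*12 = (-33/5 + 3*(-3)) + 9*12 = (-33/5 - 9) + 108 = -78/5 + 108 = 462/5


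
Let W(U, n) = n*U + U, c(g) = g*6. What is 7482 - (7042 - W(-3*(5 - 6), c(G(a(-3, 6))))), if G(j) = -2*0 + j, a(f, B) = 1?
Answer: 461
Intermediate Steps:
G(j) = j (G(j) = 0 + j = j)
c(g) = 6*g
W(U, n) = U + U*n (W(U, n) = U*n + U = U + U*n)
7482 - (7042 - W(-3*(5 - 6), c(G(a(-3, 6))))) = 7482 - (7042 - (-3*(5 - 6))*(1 + 6*1)) = 7482 - (7042 - (-3*(-1))*(1 + 6)) = 7482 - (7042 - 3*7) = 7482 - (7042 - 1*21) = 7482 - (7042 - 21) = 7482 - 1*7021 = 7482 - 7021 = 461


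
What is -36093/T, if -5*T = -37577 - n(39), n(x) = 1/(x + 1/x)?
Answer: -274667730/57192233 ≈ -4.8025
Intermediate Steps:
T = 57192233/7610 (T = -(-37577 - 39/(1 + 39²))/5 = -(-37577 - 39/(1 + 1521))/5 = -(-37577 - 39/1522)/5 = -⅕*(-57192233/1522) = 57192233/7610 ≈ 7515.4)
-36093/T = -36093/57192233/7610 = -36093*7610/57192233 = -274667730/57192233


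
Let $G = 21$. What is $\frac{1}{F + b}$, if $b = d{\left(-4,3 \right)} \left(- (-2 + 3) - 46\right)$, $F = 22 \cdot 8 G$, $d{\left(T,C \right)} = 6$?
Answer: $\frac{1}{3414} \approx 0.00029291$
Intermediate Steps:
$F = 3696$ ($F = 22 \cdot 8 \cdot 21 = 176 \cdot 21 = 3696$)
$b = -282$ ($b = 6 \left(- (-2 + 3) - 46\right) = 6 \left(\left(-1\right) 1 - 46\right) = 6 \left(-1 - 46\right) = 6 \left(-47\right) = -282$)
$\frac{1}{F + b} = \frac{1}{3696 - 282} = \frac{1}{3414}$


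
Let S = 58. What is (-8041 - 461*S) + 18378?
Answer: -16401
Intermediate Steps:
(-8041 - 461*S) + 18378 = (-8041 - 461*58) + 18378 = (-8041 - 26738) + 18378 = -34779 + 18378 = -16401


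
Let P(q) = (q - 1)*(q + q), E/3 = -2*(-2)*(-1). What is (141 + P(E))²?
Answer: 205209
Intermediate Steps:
E = -12 (E = 3*(-2*(-2)*(-1)) = 3*(4*(-1)) = 3*(-4) = -12)
P(q) = 2*q*(-1 + q) (P(q) = (-1 + q)*(2*q) = 2*q*(-1 + q))
(141 + P(E))² = (141 + 2*(-12)*(-1 - 12))² = (141 + 2*(-12)*(-13))² = (141 + 312)² = 453² = 205209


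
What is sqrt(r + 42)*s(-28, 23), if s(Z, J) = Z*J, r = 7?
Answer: -4508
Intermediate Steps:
s(Z, J) = J*Z
sqrt(r + 42)*s(-28, 23) = sqrt(7 + 42)*(23*(-28)) = sqrt(49)*(-644) = 7*(-644) = -4508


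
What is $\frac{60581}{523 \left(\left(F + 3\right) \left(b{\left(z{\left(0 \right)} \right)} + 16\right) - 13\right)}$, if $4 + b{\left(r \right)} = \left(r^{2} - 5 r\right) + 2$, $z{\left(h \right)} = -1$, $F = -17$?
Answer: $- \frac{60581}{153239} \approx -0.39534$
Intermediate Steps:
$b{\left(r \right)} = -2 + r^{2} - 5 r$ ($b{\left(r \right)} = -4 + \left(\left(r^{2} - 5 r\right) + 2\right) = -4 + \left(2 + r^{2} - 5 r\right) = -2 + r^{2} - 5 r$)
$\frac{60581}{523 \left(\left(F + 3\right) \left(b{\left(z{\left(0 \right)} \right)} + 16\right) - 13\right)} = \frac{60581}{523 \left(\left(-17 + 3\right) \left(\left(-2 + \left(-1\right)^{2} - -5\right) + 16\right) - 13\right)} = \frac{60581}{523 \left(- 14 \left(\left(-2 + 1 + 5\right) + 16\right) - 13\right)} = \frac{60581}{523 \left(- 14 \left(4 + 16\right) - 13\right)} = \frac{60581}{523 \left(\left(-14\right) 20 - 13\right)} = \frac{60581}{523 \left(-280 - 13\right)} = \frac{60581}{523 \left(-293\right)} = \frac{60581}{-153239} = 60581 \left(- \frac{1}{153239}\right) = - \frac{60581}{153239}$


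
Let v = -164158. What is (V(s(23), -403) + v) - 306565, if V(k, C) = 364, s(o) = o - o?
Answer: -470359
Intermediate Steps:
s(o) = 0
(V(s(23), -403) + v) - 306565 = (364 - 164158) - 306565 = -163794 - 306565 = -470359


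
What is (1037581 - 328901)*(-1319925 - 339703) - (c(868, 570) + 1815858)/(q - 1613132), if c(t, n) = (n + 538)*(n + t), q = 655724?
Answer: -563025397955827579/478704 ≈ -1.1761e+12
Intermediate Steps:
c(t, n) = (538 + n)*(n + t)
(1037581 - 328901)*(-1319925 - 339703) - (c(868, 570) + 1815858)/(q - 1613132) = (1037581 - 328901)*(-1319925 - 339703) - ((570**2 + 538*570 + 538*868 + 570*868) + 1815858)/(655724 - 1613132) = 708680*(-1659628) - ((324900 + 306660 + 466984 + 494760) + 1815858)/(-957408) = -1176145171040 - (1593304 + 1815858)*(-1)/957408 = -1176145171040 - 3409162*(-1)/957408 = -1176145171040 - 1*(-1704581/478704) = -1176145171040 + 1704581/478704 = -563025397955827579/478704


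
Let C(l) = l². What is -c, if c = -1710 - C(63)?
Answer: 5679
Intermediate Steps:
c = -5679 (c = -1710 - 1*63² = -1710 - 1*3969 = -1710 - 3969 = -5679)
-c = -1*(-5679) = 5679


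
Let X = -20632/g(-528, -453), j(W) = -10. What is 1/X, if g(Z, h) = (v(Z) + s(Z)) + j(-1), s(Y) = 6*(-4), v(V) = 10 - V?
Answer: -63/2579 ≈ -0.024428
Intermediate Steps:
s(Y) = -24
g(Z, h) = -24 - Z (g(Z, h) = ((10 - Z) - 24) - 10 = (-14 - Z) - 10 = -24 - Z)
X = -2579/63 (X = -20632/(-24 - 1*(-528)) = -20632/(-24 + 528) = -20632/504 = -20632*1/504 = -2579/63 ≈ -40.937)
1/X = 1/(-2579/63) = -63/2579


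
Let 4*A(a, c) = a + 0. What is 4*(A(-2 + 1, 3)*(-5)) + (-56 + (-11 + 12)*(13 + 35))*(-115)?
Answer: 925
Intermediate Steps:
A(a, c) = a/4 (A(a, c) = (a + 0)/4 = a/4)
4*(A(-2 + 1, 3)*(-5)) + (-56 + (-11 + 12)*(13 + 35))*(-115) = 4*(((-2 + 1)/4)*(-5)) + (-56 + (-11 + 12)*(13 + 35))*(-115) = 4*(((¼)*(-1))*(-5)) + (-56 + 1*48)*(-115) = 4*(-¼*(-5)) + (-56 + 48)*(-115) = 4*(5/4) - 8*(-115) = 5 + 920 = 925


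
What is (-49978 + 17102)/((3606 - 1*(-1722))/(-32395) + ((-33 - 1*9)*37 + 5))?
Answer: 1065018020/50185183 ≈ 21.222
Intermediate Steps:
(-49978 + 17102)/((3606 - 1*(-1722))/(-32395) + ((-33 - 1*9)*37 + 5)) = -32876/((3606 + 1722)*(-1/32395) + ((-33 - 9)*37 + 5)) = -32876/(5328*(-1/32395) + (-42*37 + 5)) = -32876/(-5328/32395 + (-1554 + 5)) = -32876/(-5328/32395 - 1549) = -32876/(-50185183/32395) = -32876*(-32395/50185183) = 1065018020/50185183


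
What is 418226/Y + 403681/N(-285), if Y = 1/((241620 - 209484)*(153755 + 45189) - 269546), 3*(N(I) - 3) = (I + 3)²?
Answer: 70882902349861476949/26511 ≈ 2.6737e+15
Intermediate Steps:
N(I) = 3 + (3 + I)²/3 (N(I) = 3 + (I + 3)²/3 = 3 + (3 + I)²/3)
Y = 1/6392994838 (Y = 1/(32136*198944 - 269546) = 1/(6393264384 - 269546) = 1/6392994838 ≈ 1.5642e-10)
418226/Y + 403681/N(-285) = 418226/(1/6392994838) + 403681/(3 + (3 - 285)²/3) = 418226*6392994838 + 403681/(3 + (⅓)*(-282)²) = 2673716659117388 + 403681/(3 + (⅓)*79524) = 2673716659117388 + 403681/(3 + 26508) = 2673716659117388 + 403681/26511 = 70882902349861476949/26511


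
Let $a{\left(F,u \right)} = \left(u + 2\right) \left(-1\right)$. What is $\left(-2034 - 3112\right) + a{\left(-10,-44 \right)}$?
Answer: $-5104$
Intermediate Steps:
$a{\left(F,u \right)} = -2 - u$ ($a{\left(F,u \right)} = \left(2 + u\right) \left(-1\right) = -2 - u$)
$\left(-2034 - 3112\right) + a{\left(-10,-44 \right)} = \left(-2034 - 3112\right) - -42 = -5146 + \left(-2 + 44\right) = -5146 + 42 = -5104$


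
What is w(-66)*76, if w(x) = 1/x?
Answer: -38/33 ≈ -1.1515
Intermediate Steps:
w(-66)*76 = 76/(-66) = -1/66*76 = -38/33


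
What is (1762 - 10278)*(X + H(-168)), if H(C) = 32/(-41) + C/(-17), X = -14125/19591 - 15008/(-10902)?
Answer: -6185000377271492/74433007077 ≈ -83095.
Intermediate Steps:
X = 70015489/106790541 (X = -14125*1/19591 - 15008*(-1/10902) = -14125/19591 + 7504/5451 = 70015489/106790541 ≈ 0.65563)
H(C) = -32/41 - C/17 (H(C) = 32*(-1/41) + C*(-1/17) = -32/41 - C/17)
(1762 - 10278)*(X + H(-168)) = (1762 - 10278)*(70015489/106790541 + (-32/41 - 1/17*(-168))) = -8516*(70015489/106790541 + (-32/41 + 168/17)) = -8516*(70015489/106790541 + 6344/697) = -8516*726279987937/74433007077 = -6185000377271492/74433007077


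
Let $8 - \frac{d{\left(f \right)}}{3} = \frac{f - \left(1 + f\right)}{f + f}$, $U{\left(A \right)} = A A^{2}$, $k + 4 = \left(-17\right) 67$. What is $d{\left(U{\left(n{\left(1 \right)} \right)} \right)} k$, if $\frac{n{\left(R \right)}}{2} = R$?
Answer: $- \frac{442341}{16} \approx -27646.0$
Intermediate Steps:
$k = -1143$ ($k = -4 - 1139 = -1143$)
$n{\left(R \right)} = 2 R$
$U{\left(A \right)} = A^{3}$
$d{\left(f \right)} = 24 + \frac{3}{2 f}$ ($d{\left(f \right)} = 24 - 3 \frac{f - \left(1 + f\right)}{f + f} = 24 - 3 \left(- \frac{1}{2 f}\right) = 24 + \frac{3}{2 f}$)
$d{\left(U{\left(n{\left(1 \right)} \right)} \right)} k = \left(24 + \frac{3}{2 \left(2 \cdot 1\right)^{3}}\right) \left(-1143\right) = \left(24 + \frac{3}{2 \cdot 2^{3}}\right) \left(-1143\right) = \left(24 + \frac{3}{2 \cdot 8}\right) \left(-1143\right) = \left(24 + \frac{3}{2} \cdot \frac{1}{8}\right) \left(-1143\right) = \left(24 + \frac{3}{16}\right) \left(-1143\right) = \frac{387}{16} \left(-1143\right) = - \frac{442341}{16}$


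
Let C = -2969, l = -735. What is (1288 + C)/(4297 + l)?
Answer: -1681/3562 ≈ -0.47193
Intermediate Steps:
(1288 + C)/(4297 + l) = (1288 - 2969)/(4297 - 735) = -1681/3562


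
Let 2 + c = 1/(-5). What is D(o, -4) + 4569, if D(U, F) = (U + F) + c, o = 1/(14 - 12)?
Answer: 45633/10 ≈ 4563.3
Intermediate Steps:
c = -11/5 (c = -2 + 1/(-5) = -2 - 1/5 = -11/5 ≈ -2.2000)
o = 1/2 ≈ 0.50000
D(U, F) = -11/5 + F + U (D(U, F) = (U + F) - 11/5 = (F + U) - 11/5 = -11/5 + F + U)
D(o, -4) + 4569 = (-11/5 - 4 + 1/2) + 4569 = -57/10 + 4569 = 45633/10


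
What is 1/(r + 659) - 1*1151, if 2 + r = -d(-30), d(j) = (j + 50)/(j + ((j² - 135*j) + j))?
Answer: -369782432/321271 ≈ -1151.0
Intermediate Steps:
d(j) = (50 + j)/(j² - 133*j) (d(j) = (50 + j)/(j + (j² - 134*j)) = (50 + j)/(j² - 133*j))
r = -980/489 (r = -2 - (50 - 30)/((-30)*(-133 - 30)) = -2 - (-1)*20/(30*(-163)) = -2 - (-1)*(-1)*20/(30*163) = -2 - 1*2/489 = -2 - 2/489 = -980/489 ≈ -2.0041)
1/(r + 659) - 1*1151 = 1/(-980/489 + 659) - 1*1151 = 1/(321271/489) - 1151 = 489/321271 - 1151 = -369782432/321271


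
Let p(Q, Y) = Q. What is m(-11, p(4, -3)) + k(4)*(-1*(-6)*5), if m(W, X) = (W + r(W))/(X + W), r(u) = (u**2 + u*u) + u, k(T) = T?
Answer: 620/7 ≈ 88.571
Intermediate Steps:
r(u) = u + 2*u**2 (r(u) = (u**2 + u**2) + u = 2*u**2 + u = u + 2*u**2)
m(W, X) = (W + W*(1 + 2*W))/(W + X) (m(W, X) = (W + W*(1 + 2*W))/(X + W) = (W + W*(1 + 2*W))/(W + X))
m(-11, p(4, -3)) + k(4)*(-1*(-6)*5) = 2*(-11)*(1 - 11)/(-11 + 4) + 4*(-1*(-6)*5) = 2*(-11)*(-10)/(-7) + 4*(6*5) = 2*(-11)*(-1/7)*(-10) + 4*30 = -220/7 + 120 = 620/7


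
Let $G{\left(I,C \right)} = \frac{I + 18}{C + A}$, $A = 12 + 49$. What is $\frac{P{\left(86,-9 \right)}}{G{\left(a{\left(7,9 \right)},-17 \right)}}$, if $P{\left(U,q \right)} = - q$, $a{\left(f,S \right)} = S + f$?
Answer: $\frac{198}{17} \approx 11.647$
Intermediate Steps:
$A = 61$
$G{\left(I,C \right)} = \frac{18 + I}{61 + C}$ ($G{\left(I,C \right)} = \frac{I + 18}{C + 61} = \frac{18 + I}{61 + C}$)
$\frac{P{\left(86,-9 \right)}}{G{\left(a{\left(7,9 \right)},-17 \right)}} = \frac{\left(-1\right) \left(-9\right)}{\frac{1}{61 - 17} \left(18 + \left(9 + 7\right)\right)} = \frac{9}{\frac{1}{44} \left(18 + 16\right)} = \frac{9}{\frac{1}{44} \cdot 34} = \frac{9}{\frac{17}{22}} = 9 \cdot \frac{22}{17} = \frac{198}{17}$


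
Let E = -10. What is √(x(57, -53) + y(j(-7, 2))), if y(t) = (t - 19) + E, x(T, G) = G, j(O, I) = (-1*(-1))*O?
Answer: I*√89 ≈ 9.434*I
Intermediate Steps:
j(O, I) = O (j(O, I) = 1*O = O)
y(t) = -29 + t (y(t) = (t - 19) - 10 = (-19 + t) - 10 = -29 + t)
√(x(57, -53) + y(j(-7, 2))) = √(-53 + (-29 - 7)) = √(-53 - 36) = √(-89) = I*√89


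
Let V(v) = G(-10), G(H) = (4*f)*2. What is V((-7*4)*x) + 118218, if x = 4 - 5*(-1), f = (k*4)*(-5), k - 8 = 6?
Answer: 115978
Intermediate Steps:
k = 14 (k = 8 + 6 = 14)
f = -280 (f = (14*4)*(-5) = 56*(-5) = -280)
x = 9 (x = 4 + 5 = 9)
G(H) = -2240 (G(H) = (4*(-280))*2 = -1120*2 = -2240)
V(v) = -2240
V((-7*4)*x) + 118218 = -2240 + 118218 = 115978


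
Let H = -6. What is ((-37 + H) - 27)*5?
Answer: -350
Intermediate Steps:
((-37 + H) - 27)*5 = ((-37 - 6) - 27)*5 = (-43 - 27)*5 = -70*5 = -350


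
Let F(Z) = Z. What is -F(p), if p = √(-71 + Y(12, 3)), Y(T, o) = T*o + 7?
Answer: -2*I*√7 ≈ -5.2915*I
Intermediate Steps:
Y(T, o) = 7 + T*o
p = 2*I*√7 (p = √(-71 + (7 + 12*3)) = √(-71 + (7 + 36)) = √(-71 + 43) = √(-28) = 2*I*√7 ≈ 5.2915*I)
-F(p) = -2*I*√7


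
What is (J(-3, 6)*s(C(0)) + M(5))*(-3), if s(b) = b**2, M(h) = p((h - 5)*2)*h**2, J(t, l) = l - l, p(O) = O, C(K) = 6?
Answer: 0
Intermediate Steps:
J(t, l) = 0
M(h) = h**2*(-10 + 2*h) (M(h) = ((h - 5)*2)*h**2 = ((-5 + h)*2)*h**2 = (-10 + 2*h)*h**2 = h**2*(-10 + 2*h))
(J(-3, 6)*s(C(0)) + M(5))*(-3) = (0*6**2 + 2*5**2*(-5 + 5))*(-3) = (0*36 + 2*25*0)*(-3) = (0 + 0)*(-3) = 0*(-3) = 0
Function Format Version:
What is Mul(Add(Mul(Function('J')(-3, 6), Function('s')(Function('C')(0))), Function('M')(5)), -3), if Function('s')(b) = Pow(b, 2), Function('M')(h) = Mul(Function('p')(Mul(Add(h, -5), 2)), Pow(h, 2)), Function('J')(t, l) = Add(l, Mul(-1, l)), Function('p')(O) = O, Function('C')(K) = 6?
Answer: 0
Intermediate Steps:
Function('J')(t, l) = 0
Function('M')(h) = Mul(Pow(h, 2), Add(-10, Mul(2, h))) (Function('M')(h) = Mul(Mul(Add(h, -5), 2), Pow(h, 2)) = Mul(Mul(Add(-5, h), 2), Pow(h, 2)) = Mul(Add(-10, Mul(2, h)), Pow(h, 2)) = Mul(Pow(h, 2), Add(-10, Mul(2, h))))
Mul(Add(Mul(Function('J')(-3, 6), Function('s')(Function('C')(0))), Function('M')(5)), -3) = Mul(Add(Mul(0, Pow(6, 2)), Mul(2, Pow(5, 2), Add(-5, 5))), -3) = Mul(Add(Mul(0, 36), Mul(2, 25, 0)), -3) = Mul(Add(0, 0), -3) = Mul(0, -3) = 0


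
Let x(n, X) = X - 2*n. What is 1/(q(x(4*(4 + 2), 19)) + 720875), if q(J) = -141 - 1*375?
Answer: 1/720359 ≈ 1.3882e-6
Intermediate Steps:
q(J) = -516 (q(J) = -141 - 375 = -516)
1/(q(x(4*(4 + 2), 19)) + 720875) = 1/(-516 + 720875) = 1/720359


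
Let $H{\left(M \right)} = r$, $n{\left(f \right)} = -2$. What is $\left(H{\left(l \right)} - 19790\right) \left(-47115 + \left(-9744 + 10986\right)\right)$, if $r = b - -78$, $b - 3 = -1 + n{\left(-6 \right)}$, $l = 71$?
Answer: $904248576$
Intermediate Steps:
$b = 0$ ($b = 3 - 3 = 0$)
$r = 78$ ($r = 0 - -78 = 0 + 78 = 78$)
$H{\left(M \right)} = 78$
$\left(H{\left(l \right)} - 19790\right) \left(-47115 + \left(-9744 + 10986\right)\right) = \left(78 - 19790\right) \left(-47115 + \left(-9744 + 10986\right)\right) = - 19712 \left(-47115 + 1242\right) = \left(-19712\right) \left(-45873\right) = 904248576$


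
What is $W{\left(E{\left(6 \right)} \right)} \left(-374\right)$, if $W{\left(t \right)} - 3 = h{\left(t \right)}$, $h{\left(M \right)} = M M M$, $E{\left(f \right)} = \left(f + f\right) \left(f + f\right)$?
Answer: $-1116759138$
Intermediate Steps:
$E{\left(f \right)} = 4 f^{2}$ ($E{\left(f \right)} = 2 f 2 f = 4 f^{2}$)
$h{\left(M \right)} = M^{3}$ ($h{\left(M \right)} = M^{2} M = M^{3}$)
$W{\left(t \right)} = 3 + t^{3}$
$W{\left(E{\left(6 \right)} \right)} \left(-374\right) = \left(3 + \left(4 \cdot 6^{2}\right)^{3}\right) \left(-374\right) = \left(3 + \left(4 \cdot 36\right)^{3}\right) \left(-374\right) = \left(3 + 144^{3}\right) \left(-374\right) = \left(3 + 2985984\right) \left(-374\right) = 2985987 \left(-374\right) = -1116759138$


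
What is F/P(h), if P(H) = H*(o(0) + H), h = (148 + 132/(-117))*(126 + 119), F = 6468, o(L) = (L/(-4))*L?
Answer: 50193/10048057600 ≈ 4.9953e-6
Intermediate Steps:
o(L) = -L**2/4 (o(L) = (L*(-1/4))*L = (-L/4)*L = -L**2/4)
h = 1403360/39 (h = (148 + 132*(-1/117))*245 = (148 - 44/39)*245 = (5728/39)*245 = 1403360/39 ≈ 35984.)
P(H) = H**2 (P(H) = H*(-1/4*0**2 + H) = H*(-1/4*0 + H) = H*(0 + H) = H*H = H**2)
F/P(h) = 6468/((1403360/39)**2) = 6468/(1969419289600/1521) = 6468*(1521/1969419289600) = 50193/10048057600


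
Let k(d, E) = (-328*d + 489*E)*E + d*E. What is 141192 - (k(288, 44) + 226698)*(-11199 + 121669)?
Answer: 328133821932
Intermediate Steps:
k(d, E) = E*d + E*(-328*d + 489*E) (k(d, E) = E*(-328*d + 489*E) + E*d = E*d + E*(-328*d + 489*E))
141192 - (k(288, 44) + 226698)*(-11199 + 121669) = 141192 - (3*44*(-109*288 + 163*44) + 226698)*(-11199 + 121669) = 141192 - (3*44*(-31392 + 7172) + 226698)*110470 = 141192 - (3*44*(-24220) + 226698)*110470 = 141192 - (-3197040 + 226698)*110470 = 141192 - (-2970342)*110470 = 141192 - 1*(-328133680740) = 141192 + 328133680740 = 328133821932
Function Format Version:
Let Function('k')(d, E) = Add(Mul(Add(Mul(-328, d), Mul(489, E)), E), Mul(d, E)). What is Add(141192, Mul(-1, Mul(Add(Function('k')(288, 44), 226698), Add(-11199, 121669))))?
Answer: 328133821932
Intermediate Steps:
Function('k')(d, E) = Add(Mul(E, d), Mul(E, Add(Mul(-328, d), Mul(489, E)))) (Function('k')(d, E) = Add(Mul(E, Add(Mul(-328, d), Mul(489, E))), Mul(E, d)) = Add(Mul(E, d), Mul(E, Add(Mul(-328, d), Mul(489, E)))))
Add(141192, Mul(-1, Mul(Add(Function('k')(288, 44), 226698), Add(-11199, 121669)))) = Add(141192, Mul(-1, Mul(Add(Mul(3, 44, Add(Mul(-109, 288), Mul(163, 44))), 226698), Add(-11199, 121669)))) = Add(141192, Mul(-1, Mul(Add(Mul(3, 44, Add(-31392, 7172)), 226698), 110470))) = Add(141192, Mul(-1, Mul(Add(Mul(3, 44, -24220), 226698), 110470))) = Add(141192, Mul(-1, Mul(Add(-3197040, 226698), 110470))) = Add(141192, Mul(-1, Mul(-2970342, 110470))) = Add(141192, Mul(-1, -328133680740)) = Add(141192, 328133680740) = 328133821932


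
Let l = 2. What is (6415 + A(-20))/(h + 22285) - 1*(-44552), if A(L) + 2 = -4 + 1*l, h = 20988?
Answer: 1927905107/43273 ≈ 44552.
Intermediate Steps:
A(L) = -4 (A(L) = -2 + (-4 + 1*2) = -2 + (-4 + 2) = -2 - 2 = -4)
(6415 + A(-20))/(h + 22285) - 1*(-44552) = (6415 - 4)/(20988 + 22285) - 1*(-44552) = 6411/43273 + 44552 = 1927905107/43273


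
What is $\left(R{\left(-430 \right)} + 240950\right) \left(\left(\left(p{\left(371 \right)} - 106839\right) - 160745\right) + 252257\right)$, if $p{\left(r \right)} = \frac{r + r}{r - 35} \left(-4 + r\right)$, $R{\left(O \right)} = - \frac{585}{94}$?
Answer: $- \frac{7890744359855}{2256} \approx -3.4977 \cdot 10^{9}$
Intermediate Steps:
$R{\left(O \right)} = - \frac{585}{94}$ ($R{\left(O \right)} = \left(-585\right) \frac{1}{94} = - \frac{585}{94}$)
$p{\left(r \right)} = \frac{2 r \left(-4 + r\right)}{-35 + r}$ ($p{\left(r \right)} = \frac{2 r}{-35 + r} \left(-4 + r\right) = \frac{2 r \left(-4 + r\right)}{-35 + r}$)
$\left(R{\left(-430 \right)} + 240950\right) \left(\left(\left(p{\left(371 \right)} - 106839\right) - 160745\right) + 252257\right) = \left(- \frac{585}{94} + 240950\right) \left(\left(\left(2 \cdot 371 \frac{1}{-35 + 371} \left(-4 + 371\right) - 106839\right) - 160745\right) + 252257\right) = \frac{22648715 \left(\left(\left(2 \cdot 371 \cdot \frac{1}{336} \cdot 367 - 106839\right) - 160745\right) + 252257\right)}{94} = \frac{22648715 \left(\left(\left(\frac{19451}{24} - 106839\right) - 160745\right) + 252257\right)}{94} = \frac{22648715 \left(\left(- \frac{2544685}{24} - 160745\right) + 252257\right)}{94} = \frac{22648715 \left(- \frac{6402565}{24} + 252257\right)}{94} = \frac{22648715}{94} \left(- \frac{348397}{24}\right) = - \frac{7890744359855}{2256}$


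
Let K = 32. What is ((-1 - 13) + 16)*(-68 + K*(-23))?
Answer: -1608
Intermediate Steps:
((-1 - 13) + 16)*(-68 + K*(-23)) = ((-1 - 13) + 16)*(-68 + 32*(-23)) = (-14 + 16)*(-68 - 736) = 2*(-804) = -1608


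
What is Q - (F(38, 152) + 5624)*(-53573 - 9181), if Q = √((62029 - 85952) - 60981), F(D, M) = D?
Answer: 355313148 + 2*I*√21226 ≈ 3.5531e+8 + 291.38*I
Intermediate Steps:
Q = 2*I*√21226 (Q = √(-23923 - 60981) = √(-84904) = 2*I*√21226 ≈ 291.38*I)
Q - (F(38, 152) + 5624)*(-53573 - 9181) = 2*I*√21226 - (38 + 5624)*(-53573 - 9181) = 2*I*√21226 - 5662*(-62754) = 2*I*√21226 - 1*(-355313148) = 2*I*√21226 + 355313148 = 355313148 + 2*I*√21226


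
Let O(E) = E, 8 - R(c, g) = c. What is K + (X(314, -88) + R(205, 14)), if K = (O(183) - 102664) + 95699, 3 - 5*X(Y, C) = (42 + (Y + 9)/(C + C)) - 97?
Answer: -6130989/880 ≈ -6967.0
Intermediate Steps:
R(c, g) = 8 - c
X(Y, C) = 58/5 - (9 + Y)/(10*C) (X(Y, C) = ⅗ - ((42 + (Y + 9)/(C + C)) - 97)/5 = ⅗ - ((42 + (9 + Y)/((2*C))) - 97)/5 = ⅗ - ((42 + (9 + Y)*(1/(2*C))) - 97)/5 = ⅗ - ((42 + (9 + Y)/(2*C)) - 97)/5 = ⅗ - (-55 + (9 + Y)/(2*C))/5 = ⅗ + (11 - (9 + Y)/(10*C)) = 58/5 - (9 + Y)/(10*C))
K = -6782 (K = (183 - 102664) + 95699 = -102481 + 95699 = -6782)
K + (X(314, -88) + R(205, 14)) = -6782 + ((⅒)*(-9 - 1*314 + 116*(-88))/(-88) + (8 - 1*205)) = -6782 + ((⅒)*(-1/88)*(-9 - 314 - 10208) + (8 - 205)) = -6782 + ((⅒)*(-1/88)*(-10531) - 197) = -6782 + (10531/880 - 197) = -6782 - 162829/880 = -6130989/880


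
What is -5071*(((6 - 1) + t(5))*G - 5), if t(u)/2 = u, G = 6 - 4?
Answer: -126775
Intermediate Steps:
G = 2
t(u) = 2*u
-5071*(((6 - 1) + t(5))*G - 5) = -5071*(((6 - 1) + 2*5)*2 - 5) = -5071*((5 + 10)*2 - 5) = -5071*(15*2 - 5) = -5071*(30 - 5) = -5071*25 = -126775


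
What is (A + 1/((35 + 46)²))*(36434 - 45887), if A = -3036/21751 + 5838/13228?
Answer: -897921118382429/314624256318 ≈ -2853.9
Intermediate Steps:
A = 43411065/143861114 (A = -3036*1/21751 + 5838*(1/13228) = -3036/21751 + 2919/6614 = 43411065/143861114 ≈ 0.30176)
(A + 1/((35 + 46)²))*(36434 - 45887) = (43411065/143861114 + 1/((35 + 46)²))*(36434 - 45887) = (43411065/143861114 + 1/(81²))*(-9453) = (43411065/143861114 + 1/6561)*(-9453) = (284963858579/943872768954)*(-9453) = -897921118382429/314624256318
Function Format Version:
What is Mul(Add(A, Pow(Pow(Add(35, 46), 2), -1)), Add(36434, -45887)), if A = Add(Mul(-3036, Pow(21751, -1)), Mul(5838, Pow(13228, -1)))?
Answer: Rational(-897921118382429, 314624256318) ≈ -2853.9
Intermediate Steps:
A = Rational(43411065, 143861114) (A = Add(Mul(-3036, Rational(1, 21751)), Mul(5838, Rational(1, 13228))) = Add(Rational(-3036, 21751), Rational(2919, 6614)) = Rational(43411065, 143861114) ≈ 0.30176)
Mul(Add(A, Pow(Pow(Add(35, 46), 2), -1)), Add(36434, -45887)) = Mul(Add(Rational(43411065, 143861114), Pow(Pow(Add(35, 46), 2), -1)), Add(36434, -45887)) = Mul(Add(Rational(43411065, 143861114), Pow(Pow(81, 2), -1)), -9453) = Mul(Add(Rational(43411065, 143861114), Pow(6561, -1)), -9453) = Mul(Add(Rational(43411065, 143861114), Rational(1, 6561)), -9453) = Mul(Rational(284963858579, 943872768954), -9453) = Rational(-897921118382429, 314624256318)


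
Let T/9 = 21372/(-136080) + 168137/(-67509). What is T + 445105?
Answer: 4206577870399/9451260 ≈ 4.4508e+5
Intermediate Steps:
T = -225211901/9451260 (T = 9*(21372/(-136080) + 168137/(-67509)) = 9*(21372*(-1/136080) + 168137*(-1/67509)) = 9*(-1781/11340 - 168137/67509) = 9*(-225211901/85061340) = -225211901/9451260 ≈ -23.829)
T + 445105 = -225211901/9451260 + 445105 = 4206577870399/9451260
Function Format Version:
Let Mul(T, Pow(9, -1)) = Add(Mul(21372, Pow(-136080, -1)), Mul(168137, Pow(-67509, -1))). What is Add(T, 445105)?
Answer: Rational(4206577870399, 9451260) ≈ 4.4508e+5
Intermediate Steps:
T = Rational(-225211901, 9451260) (T = Mul(9, Add(Mul(21372, Pow(-136080, -1)), Mul(168137, Pow(-67509, -1)))) = Mul(9, Add(Mul(21372, Rational(-1, 136080)), Mul(168137, Rational(-1, 67509)))) = Mul(9, Add(Rational(-1781, 11340), Rational(-168137, 67509))) = Mul(9, Rational(-225211901, 85061340)) = Rational(-225211901, 9451260) ≈ -23.829)
Add(T, 445105) = Add(Rational(-225211901, 9451260), 445105) = Rational(4206577870399, 9451260)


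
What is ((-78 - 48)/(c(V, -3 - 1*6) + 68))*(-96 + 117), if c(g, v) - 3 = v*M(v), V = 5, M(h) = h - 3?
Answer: -2646/179 ≈ -14.782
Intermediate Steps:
M(h) = -3 + h
c(g, v) = 3 + v*(-3 + v)
((-78 - 48)/(c(V, -3 - 1*6) + 68))*(-96 + 117) = ((-78 - 48)/((3 + (-3 - 1*6)*(-3 + (-3 - 1*6))) + 68))*(-96 + 117) = -126/((3 + (-3 - 6)*(-3 + (-3 - 6))) + 68)*21 = -126/((3 - 9*(-3 - 9)) + 68)*21 = -126/((3 - 9*(-12)) + 68)*21 = -126/((3 + 108) + 68)*21 = -126/(111 + 68)*21 = -126/179*21 = -2646/179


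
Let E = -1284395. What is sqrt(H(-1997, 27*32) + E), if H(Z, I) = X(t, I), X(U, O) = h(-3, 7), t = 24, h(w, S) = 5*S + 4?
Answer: 2*I*sqrt(321089) ≈ 1133.3*I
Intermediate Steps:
h(w, S) = 4 + 5*S
X(U, O) = 39 (X(U, O) = 4 + 5*7 = 4 + 35 = 39)
H(Z, I) = 39
sqrt(H(-1997, 27*32) + E) = sqrt(39 - 1284395) = sqrt(-1284356) = 2*I*sqrt(321089)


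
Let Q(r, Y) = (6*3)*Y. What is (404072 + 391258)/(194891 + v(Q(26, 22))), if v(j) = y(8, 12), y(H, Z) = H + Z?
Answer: 795330/194911 ≈ 4.0805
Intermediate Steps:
Q(r, Y) = 18*Y
v(j) = 20 (v(j) = 8 + 12 = 20)
(404072 + 391258)/(194891 + v(Q(26, 22))) = (404072 + 391258)/(194891 + 20) = 795330/194911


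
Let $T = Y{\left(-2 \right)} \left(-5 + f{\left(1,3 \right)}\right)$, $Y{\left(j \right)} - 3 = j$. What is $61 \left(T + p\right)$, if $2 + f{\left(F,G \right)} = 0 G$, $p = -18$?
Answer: $-1525$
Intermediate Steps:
$Y{\left(j \right)} = 3 + j$
$f{\left(F,G \right)} = -2$ ($f{\left(F,G \right)} = -2 + 0 G = -2 + 0 = -2$)
$T = -7$ ($T = \left(3 - 2\right) \left(-5 - 2\right) = 1 \left(-7\right) = -7$)
$61 \left(T + p\right) = 61 \left(-7 - 18\right) = 61 \left(-25\right) = -1525$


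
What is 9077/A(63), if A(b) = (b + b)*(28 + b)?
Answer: 9077/11466 ≈ 0.79165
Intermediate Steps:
A(b) = 2*b*(28 + b) (A(b) = (2*b)*(28 + b) = 2*b*(28 + b))
9077/A(63) = 9077/((2*63*(28 + 63))) = 9077/((2*63*91)) = 9077/11466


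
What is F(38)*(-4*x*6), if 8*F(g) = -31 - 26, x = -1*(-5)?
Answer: 855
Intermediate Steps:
x = 5
F(g) = -57/8 (F(g) = (-31 - 26)/8 = (⅛)*(-57) = -57/8)
F(38)*(-4*x*6) = -57*(-4*5)*6/8 = -(-285)*6/2 = -57/8*(-120) = 855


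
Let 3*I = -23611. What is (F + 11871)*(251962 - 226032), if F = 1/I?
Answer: 7267820595540/23611 ≈ 3.0781e+8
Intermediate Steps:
I = -23611/3 (I = (⅓)*(-23611) = -23611/3 ≈ -7870.3)
F = -3/23611 (F = 1/(-23611/3) = -3/23611 ≈ -0.00012706)
(F + 11871)*(251962 - 226032) = (-3/23611 + 11871)*(251962 - 226032) = (280286178/23611)*25930 = 7267820595540/23611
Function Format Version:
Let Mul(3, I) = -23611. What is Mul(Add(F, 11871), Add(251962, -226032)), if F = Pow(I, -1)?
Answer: Rational(7267820595540, 23611) ≈ 3.0781e+8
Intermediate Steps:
I = Rational(-23611, 3) (I = Mul(Rational(1, 3), -23611) = Rational(-23611, 3) ≈ -7870.3)
F = Rational(-3, 23611) (F = Pow(Rational(-23611, 3), -1) = Rational(-3, 23611) ≈ -0.00012706)
Mul(Add(F, 11871), Add(251962, -226032)) = Mul(Add(Rational(-3, 23611), 11871), Add(251962, -226032)) = Mul(Rational(280286178, 23611), 25930) = Rational(7267820595540, 23611)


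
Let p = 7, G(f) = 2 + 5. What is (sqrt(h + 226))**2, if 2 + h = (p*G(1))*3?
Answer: 371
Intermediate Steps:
G(f) = 7
h = 145 (h = -2 + (7*7)*3 = -2 + 49*3 = -2 + 147 = 145)
(sqrt(h + 226))**2 = (sqrt(145 + 226))**2 = (sqrt(371))**2 = 371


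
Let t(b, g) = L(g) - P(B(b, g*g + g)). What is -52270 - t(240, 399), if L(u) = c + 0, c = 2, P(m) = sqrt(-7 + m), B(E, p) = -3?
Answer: -52272 + I*sqrt(10) ≈ -52272.0 + 3.1623*I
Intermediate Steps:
L(u) = 2 (L(u) = 2 + 0 = 2)
t(b, g) = 2 - I*sqrt(10) (t(b, g) = 2 - sqrt(-7 - 3) = 2 - sqrt(-10) = 2 - I*sqrt(10))
-52270 - t(240, 399) = -52270 - (2 - I*sqrt(10)) = -52270 + (-2 + I*sqrt(10)) = -52272 + I*sqrt(10)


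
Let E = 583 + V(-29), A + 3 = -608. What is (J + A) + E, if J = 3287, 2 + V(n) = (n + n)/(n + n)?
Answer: 3258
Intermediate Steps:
A = -611 (A = -3 - 608 = -611)
V(n) = -1 (V(n) = -2 + (n + n)/(n + n) = -2 + (2*n)/((2*n)) = -2 + (2*n)*(1/(2*n)) = -2 + 1 = -1)
E = 582 (E = 583 - 1 = 582)
(J + A) + E = (3287 - 611) + 582 = 2676 + 582 = 3258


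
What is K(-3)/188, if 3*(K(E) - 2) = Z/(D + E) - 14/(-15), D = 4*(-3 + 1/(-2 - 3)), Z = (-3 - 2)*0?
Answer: 26/2115 ≈ 0.012293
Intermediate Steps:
Z = 0 (Z = -5*0 = 0)
D = -64/5 (D = 4*(-3 + 1/(-5)) = 4*(-3 - 1/5) = 4*(-16/5) = -64/5 ≈ -12.800)
K(E) = 104/45 (K(E) = 2 + (0/(-64/5 + E) - 14/(-15))/3 = 2 + (0 - 14*(-1/15))/3 = 2 + (0 + 14/15)/3 = 2 + (1/3)*(14/15) = 2 + 14/45 = 104/45)
K(-3)/188 = (104/45)/188 = (104/45)*(1/188) = 26/2115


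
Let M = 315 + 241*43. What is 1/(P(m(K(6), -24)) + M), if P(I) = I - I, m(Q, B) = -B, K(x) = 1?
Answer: 1/10678 ≈ 9.3651e-5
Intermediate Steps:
P(I) = 0
M = 10678 (M = 315 + 10363 = 10678)
1/(P(m(K(6), -24)) + M) = 1/(0 + 10678) = 1/10678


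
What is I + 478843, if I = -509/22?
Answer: 10534037/22 ≈ 4.7882e+5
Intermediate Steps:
I = -509/22 (I = (1/22)*(-509) = -509/22 ≈ -23.136)
I + 478843 = -509/22 + 478843 = 10534037/22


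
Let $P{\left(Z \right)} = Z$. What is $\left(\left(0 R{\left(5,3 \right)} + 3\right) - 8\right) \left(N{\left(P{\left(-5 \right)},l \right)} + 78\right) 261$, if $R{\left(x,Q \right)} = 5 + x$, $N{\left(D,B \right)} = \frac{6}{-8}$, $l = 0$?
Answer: $- \frac{403245}{4} \approx -1.0081 \cdot 10^{5}$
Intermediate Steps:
$N{\left(D,B \right)} = - \frac{3}{4}$ ($N{\left(D,B \right)} = 6 \left(- \frac{1}{8}\right) = - \frac{3}{4}$)
$\left(\left(0 R{\left(5,3 \right)} + 3\right) - 8\right) \left(N{\left(P{\left(-5 \right)},l \right)} + 78\right) 261 = \left(\left(0 \left(5 + 5\right) + 3\right) - 8\right) \left(- \frac{3}{4} + 78\right) 261 = \left(\left(0 \cdot 10 + 3\right) - 8\right) \frac{309}{4} \cdot 261 = \left(\left(0 + 3\right) - 8\right) \frac{309}{4} \cdot 261 = \left(3 - 8\right) \frac{309}{4} \cdot 261 = \left(-5\right) \frac{309}{4} \cdot 261 = \left(- \frac{1545}{4}\right) 261 = - \frac{403245}{4}$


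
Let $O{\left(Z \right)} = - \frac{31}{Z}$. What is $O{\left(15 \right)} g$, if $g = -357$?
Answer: $\frac{3689}{5} \approx 737.8$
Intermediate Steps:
$O{\left(15 \right)} g = - \frac{31}{15} \left(-357\right) = \left(-31\right) \frac{1}{15} \left(-357\right) = \left(- \frac{31}{15}\right) \left(-357\right) = \frac{3689}{5}$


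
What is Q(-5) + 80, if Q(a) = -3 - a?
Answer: 82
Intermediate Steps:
Q(-5) + 80 = (-3 - 1*(-5)) + 80 = (-3 + 5) + 80 = 2 + 80 = 82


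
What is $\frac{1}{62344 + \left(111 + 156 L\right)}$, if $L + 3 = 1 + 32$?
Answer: $\frac{1}{67135} \approx 1.4895 \cdot 10^{-5}$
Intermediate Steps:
$L = 30$ ($L = -3 + \left(1 + 32\right) = -3 + 33 = 30$)
$\frac{1}{62344 + \left(111 + 156 L\right)} = \frac{1}{62344 + \left(111 + 156 \cdot 30\right)} = \frac{1}{62344 + \left(111 + 4680\right)} = \frac{1}{62344 + 4791} = \frac{1}{67135}$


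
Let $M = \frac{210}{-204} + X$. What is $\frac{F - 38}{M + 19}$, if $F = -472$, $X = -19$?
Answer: $\frac{3468}{7} \approx 495.43$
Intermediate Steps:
$M = - \frac{681}{34}$ ($M = \frac{210}{-204} - 19 = 210 \left(- \frac{1}{204}\right) - 19 = - \frac{35}{34} - 19 = - \frac{681}{34} \approx -20.029$)
$\frac{F - 38}{M + 19} = \frac{-472 - 38}{- \frac{681}{34} + 19} = - \frac{510}{- \frac{35}{34}} = \left(-510\right) \left(- \frac{34}{35}\right) = \frac{3468}{7}$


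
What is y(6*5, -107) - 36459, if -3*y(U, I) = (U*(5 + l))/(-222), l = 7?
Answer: -1348963/37 ≈ -36458.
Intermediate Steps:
y(U, I) = 2*U/111 (y(U, I) = -U*(5 + 7)/(3*(-222)) = -U*12*(-1)/(3*222) = -12*U*(-1)/(3*222) = -(-2)*U/111 = 2*U/111)
y(6*5, -107) - 36459 = 2*(6*5)/111 - 36459 = (2/111)*30 - 36459 = 20/37 - 36459 = -1348963/37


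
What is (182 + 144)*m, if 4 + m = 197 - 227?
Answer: -11084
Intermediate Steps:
m = -34 (m = -4 + (197 - 227) = -4 - 30 = -34)
(182 + 144)*m = (182 + 144)*(-34) = 326*(-34) = -11084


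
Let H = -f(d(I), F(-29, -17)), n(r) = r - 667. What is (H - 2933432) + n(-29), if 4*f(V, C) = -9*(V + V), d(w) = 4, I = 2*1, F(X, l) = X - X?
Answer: -2934110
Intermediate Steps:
F(X, l) = 0
I = 2
n(r) = -667 + r
f(V, C) = -9*V/2 (f(V, C) = (-9*(V + V))/4 = (-18*V)/4 = -9*V/2)
H = 18 (H = -(-9)*4/2 = -1*(-18) = 18)
(H - 2933432) + n(-29) = (18 - 2933432) + (-667 - 29) = -2933414 - 696 = -2934110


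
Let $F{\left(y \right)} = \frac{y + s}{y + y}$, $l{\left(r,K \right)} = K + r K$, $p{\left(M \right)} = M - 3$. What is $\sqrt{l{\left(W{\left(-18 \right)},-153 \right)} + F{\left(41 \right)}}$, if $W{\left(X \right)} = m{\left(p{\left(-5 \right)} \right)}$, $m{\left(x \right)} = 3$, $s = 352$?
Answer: $\frac{i \sqrt{4082862}}{82} \approx 24.642 i$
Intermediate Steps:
$p{\left(M \right)} = -3 + M$
$W{\left(X \right)} = 3$
$l{\left(r,K \right)} = K + K r$
$F{\left(y \right)} = \frac{352 + y}{2 y}$ ($F{\left(y \right)} = \frac{y + 352}{y + y} = \frac{352 + y}{2 y}$)
$\sqrt{l{\left(W{\left(-18 \right)},-153 \right)} + F{\left(41 \right)}} = \sqrt{- 153 \left(1 + 3\right) + \frac{352 + 41}{2 \cdot 41}} = \sqrt{\left(-153\right) 4 + \frac{1}{2} \cdot \frac{1}{41} \cdot 393} = \sqrt{-612 + \frac{393}{82}} = \sqrt{- \frac{49791}{82}} = \frac{i \sqrt{4082862}}{82}$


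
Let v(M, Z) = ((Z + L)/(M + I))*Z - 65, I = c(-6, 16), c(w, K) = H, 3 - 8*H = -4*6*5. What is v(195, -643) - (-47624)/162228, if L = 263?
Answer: 2268511631/2068407 ≈ 1096.7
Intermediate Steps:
H = 123/8 (H = 3/8 - (-4*6)*5/8 = 3/8 - (-3)*5 = 3/8 - 1/8*(-120) = 3/8 + 15 = 123/8 ≈ 15.375)
c(w, K) = 123/8
I = 123/8 ≈ 15.375
v(M, Z) = -65 + Z*(263 + Z)/(123/8 + M) (v(M, Z) = ((Z + 263)/(M + 123/8))*Z - 65 = ((263 + Z)/(123/8 + M))*Z - 65 = Z*(263 + Z)/(123/8 + M) - 65 = -65 + Z*(263 + Z)/(123/8 + M))
v(195, -643) - (-47624)/162228 = (-7995 - 520*195 + 8*(-643)**2 + 2104*(-643))/(123 + 8*195) - (-47624)/162228 = (-7995 - 101400 + 8*413449 - 1352872)/(123 + 1560) - (-47624)/162228 = (-7995 - 101400 + 3307592 - 1352872)/1683 - 1*(-11906/40557) = (1/1683)*1845325 + 11906/40557 = 1845325/1683 + 11906/40557 = 2268511631/2068407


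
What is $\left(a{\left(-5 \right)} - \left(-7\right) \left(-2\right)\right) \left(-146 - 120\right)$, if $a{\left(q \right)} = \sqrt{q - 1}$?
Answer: $3724 - 266 i \sqrt{6} \approx 3724.0 - 651.56 i$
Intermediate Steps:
$a{\left(q \right)} = \sqrt{-1 + q}$
$\left(a{\left(-5 \right)} - \left(-7\right) \left(-2\right)\right) \left(-146 - 120\right) = \left(\sqrt{-1 - 5} - \left(-7\right) \left(-2\right)\right) \left(-146 - 120\right) = \left(\sqrt{-6} - 14\right) \left(-266\right) = \left(i \sqrt{6} - 14\right) \left(-266\right) = \left(-14 + i \sqrt{6}\right) \left(-266\right) = 3724 - 266 i \sqrt{6}$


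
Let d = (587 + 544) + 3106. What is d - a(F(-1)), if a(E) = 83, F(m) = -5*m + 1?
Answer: 4154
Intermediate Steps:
F(m) = 1 - 5*m
d = 4237 (d = 1131 + 3106 = 4237)
d - a(F(-1)) = 4237 - 1*83 = 4237 - 83 = 4154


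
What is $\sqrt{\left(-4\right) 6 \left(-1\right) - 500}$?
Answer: $2 i \sqrt{119} \approx 21.817 i$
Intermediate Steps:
$\sqrt{\left(-4\right) 6 \left(-1\right) - 500} = \sqrt{\left(-24\right) \left(-1\right) - 500} = \sqrt{24 - 500} = \sqrt{-476} = 2 i \sqrt{119}$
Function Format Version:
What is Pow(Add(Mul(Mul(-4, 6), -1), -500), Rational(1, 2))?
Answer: Mul(2, I, Pow(119, Rational(1, 2))) ≈ Mul(21.817, I)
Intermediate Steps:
Pow(Add(Mul(Mul(-4, 6), -1), -500), Rational(1, 2)) = Pow(Add(Mul(-24, -1), -500), Rational(1, 2)) = Pow(Add(24, -500), Rational(1, 2)) = Pow(-476, Rational(1, 2)) = Mul(2, I, Pow(119, Rational(1, 2)))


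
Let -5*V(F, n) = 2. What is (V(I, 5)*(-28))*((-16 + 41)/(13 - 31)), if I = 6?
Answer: -140/9 ≈ -15.556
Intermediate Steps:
V(F, n) = -⅖ (V(F, n) = -⅕*2 = -⅖)
(V(I, 5)*(-28))*((-16 + 41)/(13 - 31)) = (-⅖*(-28))*((-16 + 41)/(13 - 31)) = 56*(25/(-18))/5 = 56*(25*(-1/18))/5 = (56/5)*(-25/18) = -140/9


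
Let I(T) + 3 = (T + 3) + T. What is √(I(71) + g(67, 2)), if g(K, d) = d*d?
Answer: √146 ≈ 12.083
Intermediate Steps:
g(K, d) = d²
I(T) = 2*T (I(T) = -3 + ((T + 3) + T) = -3 + ((3 + T) + T) = -3 + (3 + 2*T) = 2*T)
√(I(71) + g(67, 2)) = √(2*71 + 2²) = √(142 + 4) = √146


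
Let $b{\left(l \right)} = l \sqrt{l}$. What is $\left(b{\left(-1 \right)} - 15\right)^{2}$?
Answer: $\left(15 + i\right)^{2} \approx 224.0 + 30.0 i$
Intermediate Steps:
$b{\left(l \right)} = l^{\frac{3}{2}}$
$\left(b{\left(-1 \right)} - 15\right)^{2} = \left(\left(-1\right)^{\frac{3}{2}} - 15\right)^{2} = \left(- i - 15\right)^{2} = \left(-15 - i\right)^{2}$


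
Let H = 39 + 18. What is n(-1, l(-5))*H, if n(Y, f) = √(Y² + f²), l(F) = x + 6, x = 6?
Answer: 57*√145 ≈ 686.37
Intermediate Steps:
H = 57
l(F) = 12 (l(F) = 6 + 6 = 12)
n(-1, l(-5))*H = √((-1)² + 12²)*57 = √(1 + 144)*57 = √145*57 = 57*√145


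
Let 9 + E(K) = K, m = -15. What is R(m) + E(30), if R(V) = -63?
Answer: -42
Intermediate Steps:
E(K) = -9 + K
R(m) + E(30) = -63 + (-9 + 30) = -63 + 21 = -42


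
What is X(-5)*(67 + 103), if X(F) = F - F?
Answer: 0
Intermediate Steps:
X(F) = 0
X(-5)*(67 + 103) = 0*(67 + 103) = 0*170 = 0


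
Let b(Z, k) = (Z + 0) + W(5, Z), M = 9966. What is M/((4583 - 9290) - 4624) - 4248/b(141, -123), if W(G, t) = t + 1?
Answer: -42458466/2640673 ≈ -16.079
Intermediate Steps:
W(G, t) = 1 + t
b(Z, k) = 1 + 2*Z (b(Z, k) = (Z + 0) + (1 + Z) = Z + (1 + Z) = 1 + 2*Z)
M/((4583 - 9290) - 4624) - 4248/b(141, -123) = 9966/((4583 - 9290) - 4624) - 4248/(1 + 2*141) = 9966/(-4707 - 4624) - 4248/(1 + 282) = 9966/(-9331) - 4248/283 = 9966*(-1/9331) - 4248*1/283 = -9966/9331 - 4248/283 = -42458466/2640673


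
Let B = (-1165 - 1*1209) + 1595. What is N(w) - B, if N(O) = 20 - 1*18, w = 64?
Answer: 781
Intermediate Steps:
B = -779 (B = (-1165 - 1209) + 1595 = -2374 + 1595 = -779)
N(O) = 2 (N(O) = 20 - 18 = 2)
N(w) - B = 2 - 1*(-779) = 2 + 779 = 781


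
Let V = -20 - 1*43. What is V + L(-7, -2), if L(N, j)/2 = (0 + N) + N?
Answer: -91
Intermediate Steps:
L(N, j) = 4*N (L(N, j) = 2*((0 + N) + N) = 2*(N + N) = 2*(2*N) = 4*N)
V = -63 (V = -20 - 43 = -63)
V + L(-7, -2) = -63 + 4*(-7) = -63 - 28 = -91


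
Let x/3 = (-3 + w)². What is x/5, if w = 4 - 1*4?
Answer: 27/5 ≈ 5.4000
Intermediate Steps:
w = 0 (w = 4 - 4 = 0)
x = 27 (x = 3*(-3 + 0)² = 3*(-3)² = 3*9 = 27)
x/5 = 27/5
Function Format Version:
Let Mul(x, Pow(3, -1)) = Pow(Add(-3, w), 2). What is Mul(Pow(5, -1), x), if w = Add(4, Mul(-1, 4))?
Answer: Rational(27, 5) ≈ 5.4000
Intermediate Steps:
w = 0 (w = Add(4, -4) = 0)
x = 27 (x = Mul(3, Pow(Add(-3, 0), 2)) = Mul(3, Pow(-3, 2)) = Mul(3, 9) = 27)
Mul(Pow(5, -1), x) = Mul(Pow(5, -1), 27) = Mul(Rational(1, 5), 27) = Rational(27, 5)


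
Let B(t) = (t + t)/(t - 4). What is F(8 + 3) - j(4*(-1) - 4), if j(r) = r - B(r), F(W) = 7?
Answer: 49/3 ≈ 16.333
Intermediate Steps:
B(t) = 2*t/(-4 + t) (B(t) = (2*t)/(-4 + t) = 2*t/(-4 + t))
j(r) = r - 2*r/(-4 + r)
F(8 + 3) - j(4*(-1) - 4) = 7 - (4*(-1) - 4)*(-6 + (4*(-1) - 4))/(-4 + (4*(-1) - 4)) = 7 - (-4 - 4)*(-6 + (-4 - 4))/(-4 + (-4 - 4)) = 7 - (-8)*(-6 - 8)/(-4 - 8) = 7 - (-8)*(-14)/(-12) = 7 - (-8)*(-1)*(-14)/12 = 7 - 1*(-28/3) = 7 + 28/3 = 49/3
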